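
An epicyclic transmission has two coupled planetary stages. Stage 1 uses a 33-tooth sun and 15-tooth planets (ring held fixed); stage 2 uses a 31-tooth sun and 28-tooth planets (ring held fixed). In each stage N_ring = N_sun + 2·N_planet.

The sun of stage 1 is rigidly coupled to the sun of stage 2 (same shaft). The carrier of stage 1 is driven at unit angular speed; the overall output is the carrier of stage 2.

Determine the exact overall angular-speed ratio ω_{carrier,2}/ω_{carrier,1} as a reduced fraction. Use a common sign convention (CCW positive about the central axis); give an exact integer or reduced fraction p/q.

Stage 1: N_ring = 33 + 2·15 = 63
Stage 1: 33(ω_s−ω_c) = −63(ω_r−ω_c),  ω_r=0, ω_c=1
Stage 1: ω_s = 1 − (63/33)(0−1) = 32/11
  ⇒ ω_s¹/ω_c¹ = 32/11
Stage 2: N_ring = 31 + 2·28 = 87
Stage 2: 31(ω_s−ω_c) = −87(ω_r−ω_c),  ω_r=0, ω_s=1
Stage 2: 31(1−ω_c) = −87(0−ω_c)  ⇒  118ω_c = 31  ⇒  ω_c = 31/118
  ⇒ ω_c²/ω_s² = 31/118
Coupling ω_s² = ω_s¹ ⇒ overall = 32/11 × 31/118 = 496/649

496/649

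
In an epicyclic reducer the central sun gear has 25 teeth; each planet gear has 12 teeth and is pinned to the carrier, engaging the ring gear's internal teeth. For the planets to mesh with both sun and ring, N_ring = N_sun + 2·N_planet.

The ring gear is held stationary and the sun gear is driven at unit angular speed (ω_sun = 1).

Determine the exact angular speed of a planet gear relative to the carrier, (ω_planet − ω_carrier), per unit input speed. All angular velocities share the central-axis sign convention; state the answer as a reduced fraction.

-1225/888

N_ring = 25 + 2·12 = 49
25(ω_s−ω_c) = −49(ω_r−ω_c),  ω_r=0, ω_s=1
25(1−ω_c) = −49(0−ω_c)  ⇒  74ω_c = 25  ⇒  ω_c = 25/74
sun–planet: 25·(1−25/74) = −12·(ω_p−ω_c)  ⇒  ω_p−ω_c = −(25/12)·(49/74) = -1225/888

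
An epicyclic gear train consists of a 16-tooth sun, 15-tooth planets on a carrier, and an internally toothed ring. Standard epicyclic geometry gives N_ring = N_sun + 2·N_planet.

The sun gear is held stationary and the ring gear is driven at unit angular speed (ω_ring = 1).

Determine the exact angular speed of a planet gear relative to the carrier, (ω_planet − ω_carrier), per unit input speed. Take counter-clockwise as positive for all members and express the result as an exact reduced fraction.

368/465

N_ring = 16 + 2·15 = 46
16(ω_s−ω_c) = −46(ω_r−ω_c),  ω_s=0, ω_r=1
16(0−ω_c) = −46(1−ω_c)  ⇒  62ω_c = 46  ⇒  ω_c = 23/31
sun–planet: 16·(0−23/31) = −15·(ω_p−ω_c)  ⇒  ω_p−ω_c = −(16/15)·(-23/31) = 368/465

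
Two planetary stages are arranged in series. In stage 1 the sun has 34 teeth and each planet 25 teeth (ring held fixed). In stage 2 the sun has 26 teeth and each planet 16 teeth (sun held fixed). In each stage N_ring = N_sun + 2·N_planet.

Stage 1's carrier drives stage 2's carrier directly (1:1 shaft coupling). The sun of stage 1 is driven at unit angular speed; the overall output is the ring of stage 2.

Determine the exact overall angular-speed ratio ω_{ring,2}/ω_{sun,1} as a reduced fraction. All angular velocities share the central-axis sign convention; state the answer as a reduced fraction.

714/1711

Stage 1: N_ring = 34 + 2·25 = 84
Stage 1: 34(ω_s−ω_c) = −84(ω_r−ω_c),  ω_r=0, ω_s=1
Stage 1: 34(1−ω_c) = −84(0−ω_c)  ⇒  118ω_c = 34  ⇒  ω_c = 17/59
  ⇒ ω_c¹/ω_s¹ = 17/59
Stage 2: N_ring = 26 + 2·16 = 58
Stage 2: 26(ω_s−ω_c) = −58(ω_r−ω_c),  ω_s=0, ω_c=1
Stage 2: ω_r = 1 − (26/58)(0−1) = 42/29
  ⇒ ω_r²/ω_c² = 42/29
Coupling ω_c² = ω_c¹ ⇒ overall = 17/59 × 42/29 = 714/1711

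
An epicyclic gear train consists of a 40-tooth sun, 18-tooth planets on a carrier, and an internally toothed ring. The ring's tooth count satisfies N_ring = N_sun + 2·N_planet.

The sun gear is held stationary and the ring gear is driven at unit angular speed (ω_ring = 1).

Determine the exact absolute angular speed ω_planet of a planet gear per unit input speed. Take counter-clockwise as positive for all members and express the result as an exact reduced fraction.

N_ring = 40 + 2·18 = 76
40(ω_s−ω_c) = −76(ω_r−ω_c),  ω_s=0, ω_r=1
40(0−ω_c) = −76(1−ω_c)  ⇒  116ω_c = 76  ⇒  ω_c = 19/29
sun–planet: 40·(0−19/29) = −18·(ω_p−ω_c)  ⇒  ω_p−ω_c = −(40/18)·(-19/29) = 380/261
ω_p = 19/29 + 380/261 = 19/9

19/9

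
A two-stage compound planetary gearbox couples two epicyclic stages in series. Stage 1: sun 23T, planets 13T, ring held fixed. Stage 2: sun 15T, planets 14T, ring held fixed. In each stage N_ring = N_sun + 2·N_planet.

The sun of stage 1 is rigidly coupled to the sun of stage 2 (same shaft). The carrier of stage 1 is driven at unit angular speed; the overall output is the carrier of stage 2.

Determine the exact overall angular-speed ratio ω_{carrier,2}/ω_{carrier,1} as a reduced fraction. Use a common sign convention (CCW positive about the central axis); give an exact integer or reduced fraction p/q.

540/667

Stage 1: N_ring = 23 + 2·13 = 49
Stage 1: 23(ω_s−ω_c) = −49(ω_r−ω_c),  ω_r=0, ω_c=1
Stage 1: ω_s = 1 − (49/23)(0−1) = 72/23
  ⇒ ω_s¹/ω_c¹ = 72/23
Stage 2: N_ring = 15 + 2·14 = 43
Stage 2: 15(ω_s−ω_c) = −43(ω_r−ω_c),  ω_r=0, ω_s=1
Stage 2: 15(1−ω_c) = −43(0−ω_c)  ⇒  58ω_c = 15  ⇒  ω_c = 15/58
  ⇒ ω_c²/ω_s² = 15/58
Coupling ω_s² = ω_s¹ ⇒ overall = 72/23 × 15/58 = 540/667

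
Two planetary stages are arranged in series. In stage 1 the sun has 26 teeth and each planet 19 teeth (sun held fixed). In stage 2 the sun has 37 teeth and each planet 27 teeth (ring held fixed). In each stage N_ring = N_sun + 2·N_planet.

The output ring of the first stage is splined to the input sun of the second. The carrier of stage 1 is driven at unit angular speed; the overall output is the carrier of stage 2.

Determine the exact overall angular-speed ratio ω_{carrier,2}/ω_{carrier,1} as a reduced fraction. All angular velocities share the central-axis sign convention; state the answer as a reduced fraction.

1665/4096

Stage 1: N_ring = 26 + 2·19 = 64
Stage 1: 26(ω_s−ω_c) = −64(ω_r−ω_c),  ω_s=0, ω_c=1
Stage 1: ω_r = 1 − (26/64)(0−1) = 45/32
  ⇒ ω_r¹/ω_c¹ = 45/32
Stage 2: N_ring = 37 + 2·27 = 91
Stage 2: 37(ω_s−ω_c) = −91(ω_r−ω_c),  ω_r=0, ω_s=1
Stage 2: 37(1−ω_c) = −91(0−ω_c)  ⇒  128ω_c = 37  ⇒  ω_c = 37/128
  ⇒ ω_c²/ω_s² = 37/128
Coupling ω_s² = ω_r¹ ⇒ overall = 45/32 × 37/128 = 1665/4096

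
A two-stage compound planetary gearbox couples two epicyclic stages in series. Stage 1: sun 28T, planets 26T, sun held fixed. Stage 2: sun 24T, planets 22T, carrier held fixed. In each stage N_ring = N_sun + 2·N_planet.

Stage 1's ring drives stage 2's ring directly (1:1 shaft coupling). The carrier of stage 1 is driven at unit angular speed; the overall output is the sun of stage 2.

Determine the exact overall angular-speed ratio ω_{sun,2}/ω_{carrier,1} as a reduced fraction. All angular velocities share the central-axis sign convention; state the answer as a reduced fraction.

-153/40

Stage 1: N_ring = 28 + 2·26 = 80
Stage 1: 28(ω_s−ω_c) = −80(ω_r−ω_c),  ω_s=0, ω_c=1
Stage 1: ω_r = 1 − (28/80)(0−1) = 27/20
  ⇒ ω_r¹/ω_c¹ = 27/20
Stage 2: N_ring = 24 + 2·22 = 68
Stage 2: 24(ω_s−ω_c) = −68(ω_r−ω_c),  ω_c=0, ω_r=1
Stage 2: ω_s = 0 − (68/24)(1−0) = -17/6
  ⇒ ω_s²/ω_r² = -17/6
Coupling ω_r² = ω_r¹ ⇒ overall = 27/20 × -17/6 = -153/40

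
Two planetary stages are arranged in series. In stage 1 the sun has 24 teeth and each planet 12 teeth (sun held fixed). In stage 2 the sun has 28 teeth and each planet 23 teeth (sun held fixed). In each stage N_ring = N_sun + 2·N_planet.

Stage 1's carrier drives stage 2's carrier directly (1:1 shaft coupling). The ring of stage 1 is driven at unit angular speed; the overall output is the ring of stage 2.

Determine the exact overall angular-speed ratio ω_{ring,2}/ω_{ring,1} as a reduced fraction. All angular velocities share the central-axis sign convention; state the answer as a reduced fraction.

Stage 1: N_ring = 24 + 2·12 = 48
Stage 1: 24(ω_s−ω_c) = −48(ω_r−ω_c),  ω_s=0, ω_r=1
Stage 1: 24(0−ω_c) = −48(1−ω_c)  ⇒  72ω_c = 48  ⇒  ω_c = 2/3
  ⇒ ω_c¹/ω_r¹ = 2/3
Stage 2: N_ring = 28 + 2·23 = 74
Stage 2: 28(ω_s−ω_c) = −74(ω_r−ω_c),  ω_s=0, ω_c=1
Stage 2: ω_r = 1 − (28/74)(0−1) = 51/37
  ⇒ ω_r²/ω_c² = 51/37
Coupling ω_c² = ω_c¹ ⇒ overall = 2/3 × 51/37 = 34/37

34/37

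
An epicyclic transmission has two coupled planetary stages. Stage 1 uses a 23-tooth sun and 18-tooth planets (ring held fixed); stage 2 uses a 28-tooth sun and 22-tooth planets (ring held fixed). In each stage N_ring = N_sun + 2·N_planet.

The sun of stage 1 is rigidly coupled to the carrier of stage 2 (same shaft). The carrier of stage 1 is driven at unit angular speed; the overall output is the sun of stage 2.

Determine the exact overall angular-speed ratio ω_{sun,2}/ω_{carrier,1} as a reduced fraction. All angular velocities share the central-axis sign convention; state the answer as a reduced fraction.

Stage 1: N_ring = 23 + 2·18 = 59
Stage 1: 23(ω_s−ω_c) = −59(ω_r−ω_c),  ω_r=0, ω_c=1
Stage 1: ω_s = 1 − (59/23)(0−1) = 82/23
  ⇒ ω_s¹/ω_c¹ = 82/23
Stage 2: N_ring = 28 + 2·22 = 72
Stage 2: 28(ω_s−ω_c) = −72(ω_r−ω_c),  ω_r=0, ω_c=1
Stage 2: ω_s = 1 − (72/28)(0−1) = 25/7
  ⇒ ω_s²/ω_c² = 25/7
Coupling ω_c² = ω_s¹ ⇒ overall = 82/23 × 25/7 = 2050/161

2050/161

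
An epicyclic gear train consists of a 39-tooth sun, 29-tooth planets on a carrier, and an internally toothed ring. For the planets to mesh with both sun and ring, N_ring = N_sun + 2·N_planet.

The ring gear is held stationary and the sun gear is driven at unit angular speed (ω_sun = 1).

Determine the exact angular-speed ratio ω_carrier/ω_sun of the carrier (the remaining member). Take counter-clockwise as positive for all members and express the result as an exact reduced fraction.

39/136

N_ring = 39 + 2·29 = 97
39(ω_s−ω_c) = −97(ω_r−ω_c),  ω_r=0, ω_s=1
39(1−ω_c) = −97(0−ω_c)  ⇒  136ω_c = 39  ⇒  ω_c = 39/136
ω_c/ω_s = 39/136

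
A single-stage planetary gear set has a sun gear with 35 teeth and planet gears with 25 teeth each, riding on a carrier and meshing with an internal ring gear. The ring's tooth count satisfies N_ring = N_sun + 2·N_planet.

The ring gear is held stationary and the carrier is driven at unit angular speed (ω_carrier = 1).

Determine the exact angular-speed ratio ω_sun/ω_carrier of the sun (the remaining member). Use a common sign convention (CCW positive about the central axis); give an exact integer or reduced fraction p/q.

N_ring = 35 + 2·25 = 85
35(ω_s−ω_c) = −85(ω_r−ω_c),  ω_r=0, ω_c=1
ω_s = 1 − (85/35)(0−1) = 24/7
ω_s/ω_c = 24/7

24/7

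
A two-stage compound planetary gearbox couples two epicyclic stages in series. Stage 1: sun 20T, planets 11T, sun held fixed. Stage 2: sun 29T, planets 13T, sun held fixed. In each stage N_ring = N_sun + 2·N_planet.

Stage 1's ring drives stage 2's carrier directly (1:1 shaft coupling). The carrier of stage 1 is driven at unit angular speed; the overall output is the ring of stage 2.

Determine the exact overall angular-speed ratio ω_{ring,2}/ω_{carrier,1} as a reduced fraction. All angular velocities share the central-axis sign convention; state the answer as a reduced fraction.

124/55

Stage 1: N_ring = 20 + 2·11 = 42
Stage 1: 20(ω_s−ω_c) = −42(ω_r−ω_c),  ω_s=0, ω_c=1
Stage 1: ω_r = 1 − (20/42)(0−1) = 31/21
  ⇒ ω_r¹/ω_c¹ = 31/21
Stage 2: N_ring = 29 + 2·13 = 55
Stage 2: 29(ω_s−ω_c) = −55(ω_r−ω_c),  ω_s=0, ω_c=1
Stage 2: ω_r = 1 − (29/55)(0−1) = 84/55
  ⇒ ω_r²/ω_c² = 84/55
Coupling ω_c² = ω_r¹ ⇒ overall = 31/21 × 84/55 = 124/55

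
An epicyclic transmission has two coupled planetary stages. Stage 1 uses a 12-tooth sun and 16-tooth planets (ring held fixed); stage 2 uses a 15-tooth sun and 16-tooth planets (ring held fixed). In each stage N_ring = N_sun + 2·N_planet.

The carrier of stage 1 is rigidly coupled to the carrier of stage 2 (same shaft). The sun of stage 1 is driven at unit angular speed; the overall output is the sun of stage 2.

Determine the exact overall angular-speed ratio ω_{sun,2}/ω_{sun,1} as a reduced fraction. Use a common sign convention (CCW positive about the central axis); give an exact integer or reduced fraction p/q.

Stage 1: N_ring = 12 + 2·16 = 44
Stage 1: 12(ω_s−ω_c) = −44(ω_r−ω_c),  ω_r=0, ω_s=1
Stage 1: 12(1−ω_c) = −44(0−ω_c)  ⇒  56ω_c = 12  ⇒  ω_c = 3/14
  ⇒ ω_c¹/ω_s¹ = 3/14
Stage 2: N_ring = 15 + 2·16 = 47
Stage 2: 15(ω_s−ω_c) = −47(ω_r−ω_c),  ω_r=0, ω_c=1
Stage 2: ω_s = 1 − (47/15)(0−1) = 62/15
  ⇒ ω_s²/ω_c² = 62/15
Coupling ω_c² = ω_c¹ ⇒ overall = 3/14 × 62/15 = 31/35

31/35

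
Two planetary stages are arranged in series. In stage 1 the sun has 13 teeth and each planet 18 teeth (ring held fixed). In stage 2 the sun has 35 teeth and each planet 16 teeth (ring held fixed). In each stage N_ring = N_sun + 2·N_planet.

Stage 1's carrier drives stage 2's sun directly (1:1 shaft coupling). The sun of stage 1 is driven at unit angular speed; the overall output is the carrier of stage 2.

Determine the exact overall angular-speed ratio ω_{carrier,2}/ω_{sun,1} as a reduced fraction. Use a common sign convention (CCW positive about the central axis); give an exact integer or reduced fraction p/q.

455/6324

Stage 1: N_ring = 13 + 2·18 = 49
Stage 1: 13(ω_s−ω_c) = −49(ω_r−ω_c),  ω_r=0, ω_s=1
Stage 1: 13(1−ω_c) = −49(0−ω_c)  ⇒  62ω_c = 13  ⇒  ω_c = 13/62
  ⇒ ω_c¹/ω_s¹ = 13/62
Stage 2: N_ring = 35 + 2·16 = 67
Stage 2: 35(ω_s−ω_c) = −67(ω_r−ω_c),  ω_r=0, ω_s=1
Stage 2: 35(1−ω_c) = −67(0−ω_c)  ⇒  102ω_c = 35  ⇒  ω_c = 35/102
  ⇒ ω_c²/ω_s² = 35/102
Coupling ω_s² = ω_c¹ ⇒ overall = 13/62 × 35/102 = 455/6324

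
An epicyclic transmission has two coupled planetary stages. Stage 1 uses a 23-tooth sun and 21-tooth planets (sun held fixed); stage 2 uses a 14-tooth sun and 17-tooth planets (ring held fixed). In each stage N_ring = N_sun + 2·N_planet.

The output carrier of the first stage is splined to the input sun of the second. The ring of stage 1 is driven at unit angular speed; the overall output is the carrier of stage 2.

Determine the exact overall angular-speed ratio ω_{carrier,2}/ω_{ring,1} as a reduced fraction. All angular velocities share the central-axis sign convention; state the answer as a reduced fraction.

Stage 1: N_ring = 23 + 2·21 = 65
Stage 1: 23(ω_s−ω_c) = −65(ω_r−ω_c),  ω_s=0, ω_r=1
Stage 1: 23(0−ω_c) = −65(1−ω_c)  ⇒  88ω_c = 65  ⇒  ω_c = 65/88
  ⇒ ω_c¹/ω_r¹ = 65/88
Stage 2: N_ring = 14 + 2·17 = 48
Stage 2: 14(ω_s−ω_c) = −48(ω_r−ω_c),  ω_r=0, ω_s=1
Stage 2: 14(1−ω_c) = −48(0−ω_c)  ⇒  62ω_c = 14  ⇒  ω_c = 7/31
  ⇒ ω_c²/ω_s² = 7/31
Coupling ω_s² = ω_c¹ ⇒ overall = 65/88 × 7/31 = 455/2728

455/2728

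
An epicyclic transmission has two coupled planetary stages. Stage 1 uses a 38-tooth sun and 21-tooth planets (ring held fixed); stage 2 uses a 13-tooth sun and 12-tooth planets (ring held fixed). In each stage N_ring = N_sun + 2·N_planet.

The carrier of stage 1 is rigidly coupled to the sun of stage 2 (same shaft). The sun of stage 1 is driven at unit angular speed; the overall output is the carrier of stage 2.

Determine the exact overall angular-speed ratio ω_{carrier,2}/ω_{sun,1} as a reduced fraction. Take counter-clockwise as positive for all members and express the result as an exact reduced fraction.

Stage 1: N_ring = 38 + 2·21 = 80
Stage 1: 38(ω_s−ω_c) = −80(ω_r−ω_c),  ω_r=0, ω_s=1
Stage 1: 38(1−ω_c) = −80(0−ω_c)  ⇒  118ω_c = 38  ⇒  ω_c = 19/59
  ⇒ ω_c¹/ω_s¹ = 19/59
Stage 2: N_ring = 13 + 2·12 = 37
Stage 2: 13(ω_s−ω_c) = −37(ω_r−ω_c),  ω_r=0, ω_s=1
Stage 2: 13(1−ω_c) = −37(0−ω_c)  ⇒  50ω_c = 13  ⇒  ω_c = 13/50
  ⇒ ω_c²/ω_s² = 13/50
Coupling ω_s² = ω_c¹ ⇒ overall = 19/59 × 13/50 = 247/2950

247/2950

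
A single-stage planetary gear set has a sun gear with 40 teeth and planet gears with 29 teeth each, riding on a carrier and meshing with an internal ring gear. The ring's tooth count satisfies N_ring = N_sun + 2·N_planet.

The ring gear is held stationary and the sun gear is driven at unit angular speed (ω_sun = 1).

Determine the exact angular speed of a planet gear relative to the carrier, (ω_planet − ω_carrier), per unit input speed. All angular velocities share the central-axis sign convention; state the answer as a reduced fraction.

-1960/2001

N_ring = 40 + 2·29 = 98
40(ω_s−ω_c) = −98(ω_r−ω_c),  ω_r=0, ω_s=1
40(1−ω_c) = −98(0−ω_c)  ⇒  138ω_c = 40  ⇒  ω_c = 20/69
sun–planet: 40·(1−20/69) = −29·(ω_p−ω_c)  ⇒  ω_p−ω_c = −(40/29)·(49/69) = -1960/2001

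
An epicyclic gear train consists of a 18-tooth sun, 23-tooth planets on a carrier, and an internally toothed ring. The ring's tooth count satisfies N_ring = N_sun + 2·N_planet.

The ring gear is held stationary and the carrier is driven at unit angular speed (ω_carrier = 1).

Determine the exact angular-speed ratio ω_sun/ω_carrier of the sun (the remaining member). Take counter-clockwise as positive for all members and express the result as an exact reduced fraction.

41/9

N_ring = 18 + 2·23 = 64
18(ω_s−ω_c) = −64(ω_r−ω_c),  ω_r=0, ω_c=1
ω_s = 1 − (64/18)(0−1) = 41/9
ω_s/ω_c = 41/9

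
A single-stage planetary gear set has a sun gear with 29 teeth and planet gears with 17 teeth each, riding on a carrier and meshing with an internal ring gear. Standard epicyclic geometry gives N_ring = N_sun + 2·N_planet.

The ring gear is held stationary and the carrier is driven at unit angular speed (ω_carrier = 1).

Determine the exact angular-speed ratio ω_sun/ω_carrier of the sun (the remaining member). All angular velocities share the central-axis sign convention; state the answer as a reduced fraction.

92/29

N_ring = 29 + 2·17 = 63
29(ω_s−ω_c) = −63(ω_r−ω_c),  ω_r=0, ω_c=1
ω_s = 1 − (63/29)(0−1) = 92/29
ω_s/ω_c = 92/29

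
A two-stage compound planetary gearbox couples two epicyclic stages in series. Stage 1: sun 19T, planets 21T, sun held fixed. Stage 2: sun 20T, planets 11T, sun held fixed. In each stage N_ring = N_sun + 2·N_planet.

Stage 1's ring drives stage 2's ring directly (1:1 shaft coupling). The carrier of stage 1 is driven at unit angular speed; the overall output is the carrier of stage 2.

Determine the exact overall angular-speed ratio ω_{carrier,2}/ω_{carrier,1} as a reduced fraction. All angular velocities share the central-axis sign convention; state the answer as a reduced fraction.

Stage 1: N_ring = 19 + 2·21 = 61
Stage 1: 19(ω_s−ω_c) = −61(ω_r−ω_c),  ω_s=0, ω_c=1
Stage 1: ω_r = 1 − (19/61)(0−1) = 80/61
  ⇒ ω_r¹/ω_c¹ = 80/61
Stage 2: N_ring = 20 + 2·11 = 42
Stage 2: 20(ω_s−ω_c) = −42(ω_r−ω_c),  ω_s=0, ω_r=1
Stage 2: 20(0−ω_c) = −42(1−ω_c)  ⇒  62ω_c = 42  ⇒  ω_c = 21/31
  ⇒ ω_c²/ω_r² = 21/31
Coupling ω_r² = ω_r¹ ⇒ overall = 80/61 × 21/31 = 1680/1891

1680/1891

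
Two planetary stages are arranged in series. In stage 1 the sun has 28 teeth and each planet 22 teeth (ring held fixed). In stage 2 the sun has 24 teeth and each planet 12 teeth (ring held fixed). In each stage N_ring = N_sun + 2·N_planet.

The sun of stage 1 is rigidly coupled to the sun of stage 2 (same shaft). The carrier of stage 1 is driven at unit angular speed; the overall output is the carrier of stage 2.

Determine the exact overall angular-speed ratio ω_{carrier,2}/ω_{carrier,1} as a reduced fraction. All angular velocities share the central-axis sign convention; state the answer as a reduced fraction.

25/21

Stage 1: N_ring = 28 + 2·22 = 72
Stage 1: 28(ω_s−ω_c) = −72(ω_r−ω_c),  ω_r=0, ω_c=1
Stage 1: ω_s = 1 − (72/28)(0−1) = 25/7
  ⇒ ω_s¹/ω_c¹ = 25/7
Stage 2: N_ring = 24 + 2·12 = 48
Stage 2: 24(ω_s−ω_c) = −48(ω_r−ω_c),  ω_r=0, ω_s=1
Stage 2: 24(1−ω_c) = −48(0−ω_c)  ⇒  72ω_c = 24  ⇒  ω_c = 1/3
  ⇒ ω_c²/ω_s² = 1/3
Coupling ω_s² = ω_s¹ ⇒ overall = 25/7 × 1/3 = 25/21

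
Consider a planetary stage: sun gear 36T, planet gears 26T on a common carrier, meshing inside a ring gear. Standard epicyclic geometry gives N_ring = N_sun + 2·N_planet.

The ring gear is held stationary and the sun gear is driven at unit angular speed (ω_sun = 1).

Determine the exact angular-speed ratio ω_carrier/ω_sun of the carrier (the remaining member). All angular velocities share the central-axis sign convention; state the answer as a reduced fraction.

N_ring = 36 + 2·26 = 88
36(ω_s−ω_c) = −88(ω_r−ω_c),  ω_r=0, ω_s=1
36(1−ω_c) = −88(0−ω_c)  ⇒  124ω_c = 36  ⇒  ω_c = 9/31
ω_c/ω_s = 9/31

9/31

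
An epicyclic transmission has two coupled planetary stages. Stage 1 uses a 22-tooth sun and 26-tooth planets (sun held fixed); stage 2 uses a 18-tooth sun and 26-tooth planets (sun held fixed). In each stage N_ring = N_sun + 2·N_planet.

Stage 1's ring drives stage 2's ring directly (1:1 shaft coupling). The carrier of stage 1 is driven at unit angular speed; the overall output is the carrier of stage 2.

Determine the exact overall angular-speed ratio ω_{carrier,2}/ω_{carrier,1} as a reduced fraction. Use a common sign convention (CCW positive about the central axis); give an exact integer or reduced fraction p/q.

420/407

Stage 1: N_ring = 22 + 2·26 = 74
Stage 1: 22(ω_s−ω_c) = −74(ω_r−ω_c),  ω_s=0, ω_c=1
Stage 1: ω_r = 1 − (22/74)(0−1) = 48/37
  ⇒ ω_r¹/ω_c¹ = 48/37
Stage 2: N_ring = 18 + 2·26 = 70
Stage 2: 18(ω_s−ω_c) = −70(ω_r−ω_c),  ω_s=0, ω_r=1
Stage 2: 18(0−ω_c) = −70(1−ω_c)  ⇒  88ω_c = 70  ⇒  ω_c = 35/44
  ⇒ ω_c²/ω_r² = 35/44
Coupling ω_r² = ω_r¹ ⇒ overall = 48/37 × 35/44 = 420/407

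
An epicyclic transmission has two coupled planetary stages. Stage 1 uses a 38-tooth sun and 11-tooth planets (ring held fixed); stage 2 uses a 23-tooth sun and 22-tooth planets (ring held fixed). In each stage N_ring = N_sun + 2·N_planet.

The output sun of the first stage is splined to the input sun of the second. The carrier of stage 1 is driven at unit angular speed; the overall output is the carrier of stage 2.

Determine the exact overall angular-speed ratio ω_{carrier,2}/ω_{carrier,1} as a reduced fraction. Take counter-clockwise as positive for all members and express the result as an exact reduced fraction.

Stage 1: N_ring = 38 + 2·11 = 60
Stage 1: 38(ω_s−ω_c) = −60(ω_r−ω_c),  ω_r=0, ω_c=1
Stage 1: ω_s = 1 − (60/38)(0−1) = 49/19
  ⇒ ω_s¹/ω_c¹ = 49/19
Stage 2: N_ring = 23 + 2·22 = 67
Stage 2: 23(ω_s−ω_c) = −67(ω_r−ω_c),  ω_r=0, ω_s=1
Stage 2: 23(1−ω_c) = −67(0−ω_c)  ⇒  90ω_c = 23  ⇒  ω_c = 23/90
  ⇒ ω_c²/ω_s² = 23/90
Coupling ω_s² = ω_s¹ ⇒ overall = 49/19 × 23/90 = 1127/1710

1127/1710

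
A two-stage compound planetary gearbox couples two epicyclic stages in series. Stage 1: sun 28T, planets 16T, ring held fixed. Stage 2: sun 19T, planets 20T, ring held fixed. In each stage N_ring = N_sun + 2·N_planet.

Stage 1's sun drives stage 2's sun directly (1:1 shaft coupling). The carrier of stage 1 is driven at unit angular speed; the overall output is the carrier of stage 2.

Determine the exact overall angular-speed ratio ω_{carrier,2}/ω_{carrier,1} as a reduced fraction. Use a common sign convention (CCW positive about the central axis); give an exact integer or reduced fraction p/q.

209/273

Stage 1: N_ring = 28 + 2·16 = 60
Stage 1: 28(ω_s−ω_c) = −60(ω_r−ω_c),  ω_r=0, ω_c=1
Stage 1: ω_s = 1 − (60/28)(0−1) = 22/7
  ⇒ ω_s¹/ω_c¹ = 22/7
Stage 2: N_ring = 19 + 2·20 = 59
Stage 2: 19(ω_s−ω_c) = −59(ω_r−ω_c),  ω_r=0, ω_s=1
Stage 2: 19(1−ω_c) = −59(0−ω_c)  ⇒  78ω_c = 19  ⇒  ω_c = 19/78
  ⇒ ω_c²/ω_s² = 19/78
Coupling ω_s² = ω_s¹ ⇒ overall = 22/7 × 19/78 = 209/273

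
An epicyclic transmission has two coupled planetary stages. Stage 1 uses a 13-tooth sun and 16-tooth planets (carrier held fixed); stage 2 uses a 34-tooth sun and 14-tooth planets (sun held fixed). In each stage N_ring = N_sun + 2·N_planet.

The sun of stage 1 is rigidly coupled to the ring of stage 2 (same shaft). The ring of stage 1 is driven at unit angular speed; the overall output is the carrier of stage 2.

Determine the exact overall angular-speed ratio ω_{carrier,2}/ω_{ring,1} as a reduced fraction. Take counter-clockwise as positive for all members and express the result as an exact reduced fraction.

Stage 1: N_ring = 13 + 2·16 = 45
Stage 1: 13(ω_s−ω_c) = −45(ω_r−ω_c),  ω_c=0, ω_r=1
Stage 1: ω_s = 0 − (45/13)(1−0) = -45/13
  ⇒ ω_s¹/ω_r¹ = -45/13
Stage 2: N_ring = 34 + 2·14 = 62
Stage 2: 34(ω_s−ω_c) = −62(ω_r−ω_c),  ω_s=0, ω_r=1
Stage 2: 34(0−ω_c) = −62(1−ω_c)  ⇒  96ω_c = 62  ⇒  ω_c = 31/48
  ⇒ ω_c²/ω_r² = 31/48
Coupling ω_r² = ω_s¹ ⇒ overall = -45/13 × 31/48 = -465/208

-465/208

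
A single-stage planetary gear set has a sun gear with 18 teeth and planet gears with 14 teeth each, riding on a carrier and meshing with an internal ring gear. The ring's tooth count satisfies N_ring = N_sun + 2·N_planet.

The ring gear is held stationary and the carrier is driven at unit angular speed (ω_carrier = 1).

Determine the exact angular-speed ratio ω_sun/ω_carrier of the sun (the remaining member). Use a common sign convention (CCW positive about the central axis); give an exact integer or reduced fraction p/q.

32/9

N_ring = 18 + 2·14 = 46
18(ω_s−ω_c) = −46(ω_r−ω_c),  ω_r=0, ω_c=1
ω_s = 1 − (46/18)(0−1) = 32/9
ω_s/ω_c = 32/9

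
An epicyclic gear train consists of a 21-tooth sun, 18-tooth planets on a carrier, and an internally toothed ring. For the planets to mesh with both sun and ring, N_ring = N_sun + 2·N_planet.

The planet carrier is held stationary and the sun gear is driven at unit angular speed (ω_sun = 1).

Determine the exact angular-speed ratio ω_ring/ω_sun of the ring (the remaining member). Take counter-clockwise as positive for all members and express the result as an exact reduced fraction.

N_ring = 21 + 2·18 = 57
21(ω_s−ω_c) = −57(ω_r−ω_c),  ω_c=0, ω_s=1
ω_r = 0 − (21/57)(1−0) = -7/19
ω_r/ω_s = -7/19

-7/19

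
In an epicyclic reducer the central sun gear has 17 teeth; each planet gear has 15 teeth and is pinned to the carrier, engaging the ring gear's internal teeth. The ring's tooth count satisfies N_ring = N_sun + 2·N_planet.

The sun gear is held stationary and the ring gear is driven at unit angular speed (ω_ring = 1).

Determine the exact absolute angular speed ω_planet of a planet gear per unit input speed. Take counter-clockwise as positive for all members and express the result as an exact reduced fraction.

N_ring = 17 + 2·15 = 47
17(ω_s−ω_c) = −47(ω_r−ω_c),  ω_s=0, ω_r=1
17(0−ω_c) = −47(1−ω_c)  ⇒  64ω_c = 47  ⇒  ω_c = 47/64
sun–planet: 17·(0−47/64) = −15·(ω_p−ω_c)  ⇒  ω_p−ω_c = −(17/15)·(-47/64) = 799/960
ω_p = 47/64 + 799/960 = 47/30

47/30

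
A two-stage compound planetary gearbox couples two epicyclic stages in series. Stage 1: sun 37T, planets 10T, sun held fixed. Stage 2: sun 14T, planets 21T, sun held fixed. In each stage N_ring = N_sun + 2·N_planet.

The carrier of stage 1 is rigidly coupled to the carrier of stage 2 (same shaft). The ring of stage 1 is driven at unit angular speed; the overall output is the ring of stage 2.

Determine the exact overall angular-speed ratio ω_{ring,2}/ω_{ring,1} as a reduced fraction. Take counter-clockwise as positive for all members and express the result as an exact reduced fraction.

285/376

Stage 1: N_ring = 37 + 2·10 = 57
Stage 1: 37(ω_s−ω_c) = −57(ω_r−ω_c),  ω_s=0, ω_r=1
Stage 1: 37(0−ω_c) = −57(1−ω_c)  ⇒  94ω_c = 57  ⇒  ω_c = 57/94
  ⇒ ω_c¹/ω_r¹ = 57/94
Stage 2: N_ring = 14 + 2·21 = 56
Stage 2: 14(ω_s−ω_c) = −56(ω_r−ω_c),  ω_s=0, ω_c=1
Stage 2: ω_r = 1 − (14/56)(0−1) = 5/4
  ⇒ ω_r²/ω_c² = 5/4
Coupling ω_c² = ω_c¹ ⇒ overall = 57/94 × 5/4 = 285/376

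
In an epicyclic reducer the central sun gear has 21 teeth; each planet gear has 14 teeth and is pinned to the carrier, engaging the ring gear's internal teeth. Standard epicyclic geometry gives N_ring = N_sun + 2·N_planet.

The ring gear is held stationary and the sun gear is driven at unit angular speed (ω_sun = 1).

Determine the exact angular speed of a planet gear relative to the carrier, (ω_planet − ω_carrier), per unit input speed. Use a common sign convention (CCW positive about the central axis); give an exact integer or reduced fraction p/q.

N_ring = 21 + 2·14 = 49
21(ω_s−ω_c) = −49(ω_r−ω_c),  ω_r=0, ω_s=1
21(1−ω_c) = −49(0−ω_c)  ⇒  70ω_c = 21  ⇒  ω_c = 3/10
sun–planet: 21·(1−3/10) = −14·(ω_p−ω_c)  ⇒  ω_p−ω_c = −(21/14)·(7/10) = -21/20

-21/20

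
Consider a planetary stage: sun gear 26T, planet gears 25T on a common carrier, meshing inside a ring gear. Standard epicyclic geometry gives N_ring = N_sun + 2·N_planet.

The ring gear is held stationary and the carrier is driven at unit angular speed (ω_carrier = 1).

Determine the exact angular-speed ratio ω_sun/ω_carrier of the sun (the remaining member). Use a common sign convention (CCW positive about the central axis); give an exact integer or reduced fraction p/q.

51/13

N_ring = 26 + 2·25 = 76
26(ω_s−ω_c) = −76(ω_r−ω_c),  ω_r=0, ω_c=1
ω_s = 1 − (76/26)(0−1) = 51/13
ω_s/ω_c = 51/13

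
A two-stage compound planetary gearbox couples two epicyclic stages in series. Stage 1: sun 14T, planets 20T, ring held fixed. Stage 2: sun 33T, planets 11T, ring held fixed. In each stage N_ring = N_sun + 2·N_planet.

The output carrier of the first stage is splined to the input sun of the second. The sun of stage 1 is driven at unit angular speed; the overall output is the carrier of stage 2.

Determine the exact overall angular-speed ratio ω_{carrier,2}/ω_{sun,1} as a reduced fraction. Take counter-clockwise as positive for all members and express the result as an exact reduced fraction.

21/272

Stage 1: N_ring = 14 + 2·20 = 54
Stage 1: 14(ω_s−ω_c) = −54(ω_r−ω_c),  ω_r=0, ω_s=1
Stage 1: 14(1−ω_c) = −54(0−ω_c)  ⇒  68ω_c = 14  ⇒  ω_c = 7/34
  ⇒ ω_c¹/ω_s¹ = 7/34
Stage 2: N_ring = 33 + 2·11 = 55
Stage 2: 33(ω_s−ω_c) = −55(ω_r−ω_c),  ω_r=0, ω_s=1
Stage 2: 33(1−ω_c) = −55(0−ω_c)  ⇒  88ω_c = 33  ⇒  ω_c = 3/8
  ⇒ ω_c²/ω_s² = 3/8
Coupling ω_s² = ω_c¹ ⇒ overall = 7/34 × 3/8 = 21/272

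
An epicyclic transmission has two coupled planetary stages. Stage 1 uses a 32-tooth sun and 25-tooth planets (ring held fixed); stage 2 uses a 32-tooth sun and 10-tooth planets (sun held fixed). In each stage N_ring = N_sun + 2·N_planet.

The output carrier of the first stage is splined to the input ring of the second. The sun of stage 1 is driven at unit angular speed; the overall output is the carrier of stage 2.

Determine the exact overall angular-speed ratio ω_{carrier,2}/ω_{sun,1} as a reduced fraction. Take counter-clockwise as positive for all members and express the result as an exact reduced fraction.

Stage 1: N_ring = 32 + 2·25 = 82
Stage 1: 32(ω_s−ω_c) = −82(ω_r−ω_c),  ω_r=0, ω_s=1
Stage 1: 32(1−ω_c) = −82(0−ω_c)  ⇒  114ω_c = 32  ⇒  ω_c = 16/57
  ⇒ ω_c¹/ω_s¹ = 16/57
Stage 2: N_ring = 32 + 2·10 = 52
Stage 2: 32(ω_s−ω_c) = −52(ω_r−ω_c),  ω_s=0, ω_r=1
Stage 2: 32(0−ω_c) = −52(1−ω_c)  ⇒  84ω_c = 52  ⇒  ω_c = 13/21
  ⇒ ω_c²/ω_r² = 13/21
Coupling ω_r² = ω_c¹ ⇒ overall = 16/57 × 13/21 = 208/1197

208/1197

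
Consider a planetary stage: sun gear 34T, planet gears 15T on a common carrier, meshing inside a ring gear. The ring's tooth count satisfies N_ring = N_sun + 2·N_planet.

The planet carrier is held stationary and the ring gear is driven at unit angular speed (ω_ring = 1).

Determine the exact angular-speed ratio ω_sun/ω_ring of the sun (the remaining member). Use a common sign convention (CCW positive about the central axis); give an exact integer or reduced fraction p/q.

N_ring = 34 + 2·15 = 64
34(ω_s−ω_c) = −64(ω_r−ω_c),  ω_c=0, ω_r=1
ω_s = 0 − (64/34)(1−0) = -32/17
ω_s/ω_r = -32/17

-32/17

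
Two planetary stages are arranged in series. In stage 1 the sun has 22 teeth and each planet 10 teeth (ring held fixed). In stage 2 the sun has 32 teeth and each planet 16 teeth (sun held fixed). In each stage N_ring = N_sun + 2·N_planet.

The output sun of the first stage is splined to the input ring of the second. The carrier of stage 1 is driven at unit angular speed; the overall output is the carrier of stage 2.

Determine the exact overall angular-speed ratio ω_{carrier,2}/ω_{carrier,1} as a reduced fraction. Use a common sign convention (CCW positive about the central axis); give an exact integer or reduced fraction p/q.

Stage 1: N_ring = 22 + 2·10 = 42
Stage 1: 22(ω_s−ω_c) = −42(ω_r−ω_c),  ω_r=0, ω_c=1
Stage 1: ω_s = 1 − (42/22)(0−1) = 32/11
  ⇒ ω_s¹/ω_c¹ = 32/11
Stage 2: N_ring = 32 + 2·16 = 64
Stage 2: 32(ω_s−ω_c) = −64(ω_r−ω_c),  ω_s=0, ω_r=1
Stage 2: 32(0−ω_c) = −64(1−ω_c)  ⇒  96ω_c = 64  ⇒  ω_c = 2/3
  ⇒ ω_c²/ω_r² = 2/3
Coupling ω_r² = ω_s¹ ⇒ overall = 32/11 × 2/3 = 64/33

64/33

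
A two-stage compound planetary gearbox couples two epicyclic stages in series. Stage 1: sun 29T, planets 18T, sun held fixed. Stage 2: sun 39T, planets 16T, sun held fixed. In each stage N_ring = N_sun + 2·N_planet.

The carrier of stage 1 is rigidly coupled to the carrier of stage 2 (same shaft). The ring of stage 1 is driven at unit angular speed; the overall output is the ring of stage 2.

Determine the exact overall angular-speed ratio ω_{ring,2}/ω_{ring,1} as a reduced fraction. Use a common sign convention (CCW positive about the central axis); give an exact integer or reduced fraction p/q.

Stage 1: N_ring = 29 + 2·18 = 65
Stage 1: 29(ω_s−ω_c) = −65(ω_r−ω_c),  ω_s=0, ω_r=1
Stage 1: 29(0−ω_c) = −65(1−ω_c)  ⇒  94ω_c = 65  ⇒  ω_c = 65/94
  ⇒ ω_c¹/ω_r¹ = 65/94
Stage 2: N_ring = 39 + 2·16 = 71
Stage 2: 39(ω_s−ω_c) = −71(ω_r−ω_c),  ω_s=0, ω_c=1
Stage 2: ω_r = 1 − (39/71)(0−1) = 110/71
  ⇒ ω_r²/ω_c² = 110/71
Coupling ω_c² = ω_c¹ ⇒ overall = 65/94 × 110/71 = 3575/3337

3575/3337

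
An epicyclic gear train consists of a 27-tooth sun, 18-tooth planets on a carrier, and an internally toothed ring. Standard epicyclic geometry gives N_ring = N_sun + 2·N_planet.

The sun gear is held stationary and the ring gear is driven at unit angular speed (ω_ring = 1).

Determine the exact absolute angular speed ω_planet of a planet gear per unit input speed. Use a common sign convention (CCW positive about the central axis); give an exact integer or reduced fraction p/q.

N_ring = 27 + 2·18 = 63
27(ω_s−ω_c) = −63(ω_r−ω_c),  ω_s=0, ω_r=1
27(0−ω_c) = −63(1−ω_c)  ⇒  90ω_c = 63  ⇒  ω_c = 7/10
sun–planet: 27·(0−7/10) = −18·(ω_p−ω_c)  ⇒  ω_p−ω_c = −(27/18)·(-7/10) = 21/20
ω_p = 7/10 + 21/20 = 7/4

7/4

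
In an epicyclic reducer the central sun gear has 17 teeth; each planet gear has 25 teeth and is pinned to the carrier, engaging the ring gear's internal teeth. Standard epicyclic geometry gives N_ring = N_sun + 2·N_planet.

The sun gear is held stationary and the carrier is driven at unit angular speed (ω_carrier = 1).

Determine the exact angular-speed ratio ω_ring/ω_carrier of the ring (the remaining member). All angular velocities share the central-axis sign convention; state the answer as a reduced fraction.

N_ring = 17 + 2·25 = 67
17(ω_s−ω_c) = −67(ω_r−ω_c),  ω_s=0, ω_c=1
ω_r = 1 − (17/67)(0−1) = 84/67
ω_r/ω_c = 84/67

84/67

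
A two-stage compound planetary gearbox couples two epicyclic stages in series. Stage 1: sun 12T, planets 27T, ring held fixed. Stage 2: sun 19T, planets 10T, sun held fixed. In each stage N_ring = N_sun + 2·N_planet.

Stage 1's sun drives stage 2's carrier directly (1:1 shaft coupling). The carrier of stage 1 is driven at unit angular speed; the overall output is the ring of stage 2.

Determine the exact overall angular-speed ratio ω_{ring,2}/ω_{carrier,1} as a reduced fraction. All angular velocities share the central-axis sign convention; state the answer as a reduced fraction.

29/3

Stage 1: N_ring = 12 + 2·27 = 66
Stage 1: 12(ω_s−ω_c) = −66(ω_r−ω_c),  ω_r=0, ω_c=1
Stage 1: ω_s = 1 − (66/12)(0−1) = 13/2
  ⇒ ω_s¹/ω_c¹ = 13/2
Stage 2: N_ring = 19 + 2·10 = 39
Stage 2: 19(ω_s−ω_c) = −39(ω_r−ω_c),  ω_s=0, ω_c=1
Stage 2: ω_r = 1 − (19/39)(0−1) = 58/39
  ⇒ ω_r²/ω_c² = 58/39
Coupling ω_c² = ω_s¹ ⇒ overall = 13/2 × 58/39 = 29/3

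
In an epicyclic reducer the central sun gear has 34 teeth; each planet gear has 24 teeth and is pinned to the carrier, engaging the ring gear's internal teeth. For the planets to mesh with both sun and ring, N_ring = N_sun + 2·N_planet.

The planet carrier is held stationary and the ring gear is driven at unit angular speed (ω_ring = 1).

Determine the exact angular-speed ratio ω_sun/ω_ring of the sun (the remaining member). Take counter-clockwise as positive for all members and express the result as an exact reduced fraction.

-41/17

N_ring = 34 + 2·24 = 82
34(ω_s−ω_c) = −82(ω_r−ω_c),  ω_c=0, ω_r=1
ω_s = 0 − (82/34)(1−0) = -41/17
ω_s/ω_r = -41/17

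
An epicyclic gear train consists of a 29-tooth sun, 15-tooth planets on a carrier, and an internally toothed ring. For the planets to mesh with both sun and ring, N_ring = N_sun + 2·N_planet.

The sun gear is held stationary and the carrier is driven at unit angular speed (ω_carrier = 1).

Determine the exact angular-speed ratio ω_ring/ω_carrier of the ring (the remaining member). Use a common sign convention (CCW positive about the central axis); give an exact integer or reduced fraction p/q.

88/59

N_ring = 29 + 2·15 = 59
29(ω_s−ω_c) = −59(ω_r−ω_c),  ω_s=0, ω_c=1
ω_r = 1 − (29/59)(0−1) = 88/59
ω_r/ω_c = 88/59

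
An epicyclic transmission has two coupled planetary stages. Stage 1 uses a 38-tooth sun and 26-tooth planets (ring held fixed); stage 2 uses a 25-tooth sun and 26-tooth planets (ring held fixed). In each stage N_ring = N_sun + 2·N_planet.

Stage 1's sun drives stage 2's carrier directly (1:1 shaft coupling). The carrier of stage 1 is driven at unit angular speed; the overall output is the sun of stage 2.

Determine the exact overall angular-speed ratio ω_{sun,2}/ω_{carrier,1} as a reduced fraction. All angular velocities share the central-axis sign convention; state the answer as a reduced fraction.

6528/475

Stage 1: N_ring = 38 + 2·26 = 90
Stage 1: 38(ω_s−ω_c) = −90(ω_r−ω_c),  ω_r=0, ω_c=1
Stage 1: ω_s = 1 − (90/38)(0−1) = 64/19
  ⇒ ω_s¹/ω_c¹ = 64/19
Stage 2: N_ring = 25 + 2·26 = 77
Stage 2: 25(ω_s−ω_c) = −77(ω_r−ω_c),  ω_r=0, ω_c=1
Stage 2: ω_s = 1 − (77/25)(0−1) = 102/25
  ⇒ ω_s²/ω_c² = 102/25
Coupling ω_c² = ω_s¹ ⇒ overall = 64/19 × 102/25 = 6528/475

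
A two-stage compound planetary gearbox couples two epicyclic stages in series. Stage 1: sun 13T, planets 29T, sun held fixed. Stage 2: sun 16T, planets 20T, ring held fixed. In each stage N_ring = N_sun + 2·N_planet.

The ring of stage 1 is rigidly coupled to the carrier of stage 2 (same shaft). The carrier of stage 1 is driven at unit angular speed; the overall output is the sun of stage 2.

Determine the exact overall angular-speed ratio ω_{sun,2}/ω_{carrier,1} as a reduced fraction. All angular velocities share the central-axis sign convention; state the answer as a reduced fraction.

378/71

Stage 1: N_ring = 13 + 2·29 = 71
Stage 1: 13(ω_s−ω_c) = −71(ω_r−ω_c),  ω_s=0, ω_c=1
Stage 1: ω_r = 1 − (13/71)(0−1) = 84/71
  ⇒ ω_r¹/ω_c¹ = 84/71
Stage 2: N_ring = 16 + 2·20 = 56
Stage 2: 16(ω_s−ω_c) = −56(ω_r−ω_c),  ω_r=0, ω_c=1
Stage 2: ω_s = 1 − (56/16)(0−1) = 9/2
  ⇒ ω_s²/ω_c² = 9/2
Coupling ω_c² = ω_r¹ ⇒ overall = 84/71 × 9/2 = 378/71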